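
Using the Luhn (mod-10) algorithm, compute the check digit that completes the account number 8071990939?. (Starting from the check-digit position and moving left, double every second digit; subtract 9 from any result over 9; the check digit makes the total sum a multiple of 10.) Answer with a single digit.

4

Partial digits right→left: 9 3 9 0 9 9 1 7 0 8
Double every second digit counting from the check-digit position (so the 1st, 3rd, 5th, ... of the partial from the right).
  doubled (with −9 where >9): 9 9 9 2 0 → sum 29
  kept as-is: 3 0 9 7 8 → sum 27
Total = 29 + 27 = 56.
Check digit = (10 − (56 mod 10)) mod 10 = 4.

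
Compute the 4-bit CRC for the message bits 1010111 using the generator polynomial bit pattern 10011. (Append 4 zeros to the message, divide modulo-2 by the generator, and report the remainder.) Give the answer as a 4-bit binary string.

Append 4 zeros: 10101110000. Divide by 10011 (XOR where the leading bit is 1):
  pos 0: 10101 XOR 10011 = 00110
  pos 2: 11011 XOR 10011 = 01000
  pos 3: 10000 XOR 10011 = 00011
  pos 6: 11000 XOR 10011 = 01011
Remainder (last 4 bits) = 1011. This is the CRC / FCS.

1011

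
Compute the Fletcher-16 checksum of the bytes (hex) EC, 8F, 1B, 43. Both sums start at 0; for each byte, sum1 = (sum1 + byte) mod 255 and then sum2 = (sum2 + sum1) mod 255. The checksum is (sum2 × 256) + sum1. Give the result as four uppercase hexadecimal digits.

Running sums (mod 255):
  after byte 0 (EC): sum1=236, sum2=236
  after byte 1 (8F): sum1=124, sum2=105
  after byte 2 (1B): sum1=151, sum2=1
  after byte 3 (43): sum1=218, sum2=219
Checksum = sum2·256 + sum1 = 219·256 + 218 = 56282 = 0xDBDA.

DBDA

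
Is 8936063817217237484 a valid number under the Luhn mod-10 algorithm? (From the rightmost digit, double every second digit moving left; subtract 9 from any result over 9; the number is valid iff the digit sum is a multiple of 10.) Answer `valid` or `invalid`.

valid

From the right, keep odd positions and double even positions (subtract 9 from any doubled value over 9):
  doubled (positions 2,4,...): 7 5 4 2 5 7 3 3 9 → sum 45
  kept (positions 1,3,...): 4 4 3 7 2 1 3 0 3 8 → sum 35
Total = 80.
80 mod 10 = 0, so the number is valid.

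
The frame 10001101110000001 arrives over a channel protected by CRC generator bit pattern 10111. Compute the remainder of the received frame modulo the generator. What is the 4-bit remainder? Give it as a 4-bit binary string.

1011

Modulo-2 division of 10001101110000001 by 10111:
  pos 0: 10001 XOR 10111 = 00110
  pos 2: 11010 XOR 10111 = 01101
  pos 3: 11011 XOR 10111 = 01100
  pos 4: 11001 XOR 10111 = 01110
  pos 5: 11101 XOR 10111 = 01010
  pos 6: 10100 XOR 10111 = 00011
  pos 9: 11000 XOR 10111 = 01111
  pos 10: 11110 XOR 10111 = 01001
  pos 11: 10010 XOR 10111 = 00101
Remainder = 1011 (nonzero — an error is detected).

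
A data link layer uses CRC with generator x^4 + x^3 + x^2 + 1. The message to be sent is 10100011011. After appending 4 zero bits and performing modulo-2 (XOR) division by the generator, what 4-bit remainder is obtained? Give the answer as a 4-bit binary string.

1111

Append 4 zeros: 101000110110000. Divide by 11101 (XOR where the leading bit is 1):
  pos 0: 10100 XOR 11101 = 01001
  pos 1: 10010 XOR 11101 = 01111
  pos 2: 11111 XOR 11101 = 00010
  pos 5: 10101 XOR 11101 = 01000
  pos 6: 10001 XOR 11101 = 01100
  pos 7: 11000 XOR 11101 = 00101
  pos 9: 10100 XOR 11101 = 01001
  pos 10: 10010 XOR 11101 = 01111
Remainder (last 4 bits) = 1111. This is the CRC / FCS.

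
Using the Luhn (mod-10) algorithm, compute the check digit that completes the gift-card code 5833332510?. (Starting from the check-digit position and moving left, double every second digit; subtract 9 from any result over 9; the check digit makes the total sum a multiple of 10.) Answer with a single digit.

Partial digits right→left: 0 1 5 2 3 3 3 3 8 5
Double every second digit counting from the check-digit position (so the 1st, 3rd, 5th, ... of the partial from the right).
  doubled (with −9 where >9): 0 1 6 6 7 → sum 20
  kept as-is: 1 2 3 3 5 → sum 14
Total = 20 + 14 = 34.
Check digit = (10 − (34 mod 10)) mod 10 = 6.

6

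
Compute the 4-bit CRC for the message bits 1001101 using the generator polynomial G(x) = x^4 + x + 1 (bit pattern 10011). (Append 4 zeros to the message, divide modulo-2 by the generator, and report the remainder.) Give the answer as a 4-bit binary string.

Append 4 zeros: 10011010000. Divide by 10011 (XOR where the leading bit is 1):
  pos 0: 10011 XOR 10011 = 00000
  pos 6: 10000 XOR 10011 = 00011
Remainder (last 4 bits) = 0011. This is the CRC / FCS.

0011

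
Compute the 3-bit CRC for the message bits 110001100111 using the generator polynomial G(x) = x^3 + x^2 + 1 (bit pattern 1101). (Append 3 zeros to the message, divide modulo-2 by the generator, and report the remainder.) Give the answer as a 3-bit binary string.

000

Append 3 zeros: 110001100111000. Divide by 1101 (XOR where the leading bit is 1):
  pos 0: 1100 XOR 1101 = 0001
  pos 3: 1011 XOR 1101 = 0110
  pos 4: 1100 XOR 1101 = 0001
  pos 7: 1011 XOR 1101 = 0110
  pos 8: 1101 XOR 1101 = 0000
Remainder (last 3 bits) = 000. This is the CRC / FCS.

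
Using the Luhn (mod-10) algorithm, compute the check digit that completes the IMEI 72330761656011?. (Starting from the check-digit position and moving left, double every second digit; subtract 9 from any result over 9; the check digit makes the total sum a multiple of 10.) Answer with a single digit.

Partial digits right→left: 1 1 0 6 5 6 1 6 7 0 3 3 2 7
Double every second digit counting from the check-digit position (so the 1st, 3rd, 5th, ... of the partial from the right).
  doubled (with −9 where >9): 2 0 1 2 5 6 4 → sum 20
  kept as-is: 1 6 6 6 0 3 7 → sum 29
Total = 20 + 29 = 49.
Check digit = (10 − (49 mod 10)) mod 10 = 1.

1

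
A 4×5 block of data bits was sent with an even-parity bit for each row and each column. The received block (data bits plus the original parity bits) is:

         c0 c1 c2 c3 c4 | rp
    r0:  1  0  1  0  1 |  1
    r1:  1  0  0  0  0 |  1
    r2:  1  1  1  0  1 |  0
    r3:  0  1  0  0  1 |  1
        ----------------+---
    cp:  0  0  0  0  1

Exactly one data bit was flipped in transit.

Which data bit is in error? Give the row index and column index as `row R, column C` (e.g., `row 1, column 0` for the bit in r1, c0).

row 3, column 0

Recompute each row's even parity and compare to rp:
  r0: data parity 1, sent rp 1 → ok
  r1: data parity 1, sent rp 1 → ok
  r2: data parity 0, sent rp 0 → ok
  r3: data parity 0, sent rp 1 → mismatch
Recompute each column's even parity and compare to cp:
  c0: data parity 1, sent cp 0 → mismatch
  c1: data parity 0, sent cp 0 → ok
  c2: data parity 0, sent cp 0 → ok
  c3: data parity 0, sent cp 0 → ok
  c4: data parity 1, sent cp 1 → ok
Exactly one row (r3) and one column (c0) fail → the flipped bit is at their intersection.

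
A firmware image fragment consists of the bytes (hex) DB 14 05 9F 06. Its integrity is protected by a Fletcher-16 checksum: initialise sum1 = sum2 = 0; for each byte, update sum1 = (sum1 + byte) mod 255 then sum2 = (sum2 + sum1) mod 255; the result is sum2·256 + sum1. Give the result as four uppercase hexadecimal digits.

Running sums (mod 255):
  after byte 0 (DB): sum1=219, sum2=219
  after byte 1 (14): sum1=239, sum2=203
  after byte 2 (05): sum1=244, sum2=192
  after byte 3 (9F): sum1=148, sum2=85
  after byte 4 (06): sum1=154, sum2=239
Checksum = sum2·256 + sum1 = 239·256 + 154 = 61338 = 0xEF9A.

EF9A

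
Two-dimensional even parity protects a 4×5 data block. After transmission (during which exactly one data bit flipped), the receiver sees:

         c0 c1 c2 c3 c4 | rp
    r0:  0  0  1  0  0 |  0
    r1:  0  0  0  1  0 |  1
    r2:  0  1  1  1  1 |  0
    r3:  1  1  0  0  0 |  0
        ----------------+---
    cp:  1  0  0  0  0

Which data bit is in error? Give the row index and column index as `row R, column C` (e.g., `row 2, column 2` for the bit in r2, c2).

Recompute each row's even parity and compare to rp:
  r0: data parity 1, sent rp 0 → mismatch
  r1: data parity 1, sent rp 1 → ok
  r2: data parity 0, sent rp 0 → ok
  r3: data parity 0, sent rp 0 → ok
Recompute each column's even parity and compare to cp:
  c0: data parity 1, sent cp 1 → ok
  c1: data parity 0, sent cp 0 → ok
  c2: data parity 0, sent cp 0 → ok
  c3: data parity 0, sent cp 0 → ok
  c4: data parity 1, sent cp 0 → mismatch
Exactly one row (r0) and one column (c4) fail → the flipped bit is at their intersection.

row 0, column 4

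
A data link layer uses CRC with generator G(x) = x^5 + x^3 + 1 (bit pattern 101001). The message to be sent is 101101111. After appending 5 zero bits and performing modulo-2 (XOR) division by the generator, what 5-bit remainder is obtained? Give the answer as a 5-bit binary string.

Append 5 zeros: 10110111100000. Divide by 101001 (XOR where the leading bit is 1):
  pos 0: 101101 XOR 101001 = 000100
  pos 3: 100111 XOR 101001 = 001110
  pos 5: 111000 XOR 101001 = 010001
  pos 6: 100010 XOR 101001 = 001011
  pos 8: 101100 XOR 101001 = 000101
Remainder (last 5 bits) = 00101. This is the CRC / FCS.

00101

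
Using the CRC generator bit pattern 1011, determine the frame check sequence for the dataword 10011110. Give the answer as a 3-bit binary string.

Append 3 zeros: 10011110000. Divide by 1011 (XOR where the leading bit is 1):
  pos 0: 1001 XOR 1011 = 0010
  pos 2: 1011 XOR 1011 = 0000
  pos 6: 1000 XOR 1011 = 0011
Remainder (last 3 bits) = 110. This is the CRC / FCS.

110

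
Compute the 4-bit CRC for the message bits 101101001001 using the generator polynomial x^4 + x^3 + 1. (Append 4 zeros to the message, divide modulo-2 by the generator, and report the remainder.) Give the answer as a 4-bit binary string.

Append 4 zeros: 1011010010010000. Divide by 11001 (XOR where the leading bit is 1):
  pos 0: 10110 XOR 11001 = 01111
  pos 1: 11111 XOR 11001 = 00110
  pos 3: 11000 XOR 11001 = 00001
  pos 7: 11001 XOR 11001 = 00000
Remainder (last 4 bits) = 0000. This is the CRC / FCS.

0000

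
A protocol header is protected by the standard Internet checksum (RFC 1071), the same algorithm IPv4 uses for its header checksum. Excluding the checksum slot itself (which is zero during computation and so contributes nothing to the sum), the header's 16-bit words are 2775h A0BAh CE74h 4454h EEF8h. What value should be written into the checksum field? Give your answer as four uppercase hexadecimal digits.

One's-complement addition (fold any carry out of bit 15 back into bit 0):
  0x2775 + 0xA0BA = 0x0C82F
  0xC82F + 0xCE74 = 0x196A3 → wrap carry → 0x96A4
  0x96A4 + 0x4454 = 0x0DAF8
  0xDAF8 + 0xEEF8 = 0x1C9F0 → wrap carry → 0xC9F1
One's-complement sum = 0xC9F1.
Checksum = ~0xC9F1 & 0xFFFF = 0x360E.

360E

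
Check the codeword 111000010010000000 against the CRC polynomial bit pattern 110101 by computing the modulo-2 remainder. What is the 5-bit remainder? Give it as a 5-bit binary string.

Modulo-2 division of 111000010010000000 by 110101:
  pos 0: 111000 XOR 110101 = 001101
  pos 2: 110101 XOR 110101 = 000000
  pos 10: 100000 XOR 110101 = 010101
  pos 11: 101010 XOR 110101 = 011111
  pos 12: 111110 XOR 110101 = 001011
Remainder = 01011 (nonzero — an error is detected).

01011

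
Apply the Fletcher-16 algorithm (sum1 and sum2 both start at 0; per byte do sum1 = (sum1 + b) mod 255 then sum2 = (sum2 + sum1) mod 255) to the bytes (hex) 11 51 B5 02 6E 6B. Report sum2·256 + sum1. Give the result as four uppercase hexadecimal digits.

22F3

Running sums (mod 255):
  after byte 0 (11): sum1=17, sum2=17
  after byte 1 (51): sum1=98, sum2=115
  after byte 2 (B5): sum1=24, sum2=139
  after byte 3 (02): sum1=26, sum2=165
  after byte 4 (6E): sum1=136, sum2=46
  after byte 5 (6B): sum1=243, sum2=34
Checksum = sum2·256 + sum1 = 34·256 + 243 = 8947 = 0x22F3.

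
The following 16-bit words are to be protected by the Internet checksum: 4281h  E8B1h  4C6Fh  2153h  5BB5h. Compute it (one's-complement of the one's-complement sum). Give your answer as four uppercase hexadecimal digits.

One's-complement addition (fold any carry out of bit 15 back into bit 0):
  0x4281 + 0xE8B1 = 0x12B32 → wrap carry → 0x2B33
  0x2B33 + 0x4C6F = 0x077A2
  0x77A2 + 0x2153 = 0x098F5
  0x98F5 + 0x5BB5 = 0x0F4AA
One's-complement sum = 0xF4AA.
Checksum = ~0xF4AA & 0xFFFF = 0x0B55.

0B55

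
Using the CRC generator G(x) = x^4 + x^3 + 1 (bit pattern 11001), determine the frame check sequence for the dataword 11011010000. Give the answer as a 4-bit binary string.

Append 4 zeros: 110110100000000. Divide by 11001 (XOR where the leading bit is 1):
  pos 0: 11011 XOR 11001 = 00010
  pos 3: 10010 XOR 11001 = 01011
  pos 4: 10110 XOR 11001 = 01111
  pos 5: 11110 XOR 11001 = 00111
  pos 7: 11100 XOR 11001 = 00101
  pos 9: 10100 XOR 11001 = 01101
  pos 10: 11010 XOR 11001 = 00011
Remainder (last 4 bits) = 0011. This is the CRC / FCS.

0011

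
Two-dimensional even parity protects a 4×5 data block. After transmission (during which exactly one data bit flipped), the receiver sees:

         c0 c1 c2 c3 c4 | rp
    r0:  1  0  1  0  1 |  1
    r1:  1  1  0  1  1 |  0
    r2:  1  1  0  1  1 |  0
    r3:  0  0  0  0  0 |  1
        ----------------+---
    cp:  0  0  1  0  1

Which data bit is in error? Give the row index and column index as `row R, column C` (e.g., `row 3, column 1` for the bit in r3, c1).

Recompute each row's even parity and compare to rp:
  r0: data parity 1, sent rp 1 → ok
  r1: data parity 0, sent rp 0 → ok
  r2: data parity 0, sent rp 0 → ok
  r3: data parity 0, sent rp 1 → mismatch
Recompute each column's even parity and compare to cp:
  c0: data parity 1, sent cp 0 → mismatch
  c1: data parity 0, sent cp 0 → ok
  c2: data parity 1, sent cp 1 → ok
  c3: data parity 0, sent cp 0 → ok
  c4: data parity 1, sent cp 1 → ok
Exactly one row (r3) and one column (c0) fail → the flipped bit is at their intersection.

row 3, column 0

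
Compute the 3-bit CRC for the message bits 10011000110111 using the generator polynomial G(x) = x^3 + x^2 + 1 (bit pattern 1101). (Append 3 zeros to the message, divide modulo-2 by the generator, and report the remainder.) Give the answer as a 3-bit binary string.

Append 3 zeros: 10011000110111000. Divide by 1101 (XOR where the leading bit is 1):
  pos 0: 1001 XOR 1101 = 0100
  pos 1: 1001 XOR 1101 = 0100
  pos 2: 1000 XOR 1101 = 0101
  pos 3: 1010 XOR 1101 = 0111
  pos 4: 1110 XOR 1101 = 0011
  pos 6: 1111 XOR 1101 = 0010
  pos 8: 1001 XOR 1101 = 0100
  pos 9: 1001 XOR 1101 = 0100
  pos 10: 1001 XOR 1101 = 0100
  pos 11: 1000 XOR 1101 = 0101
  pos 12: 1010 XOR 1101 = 0111
  pos 13: 1110 XOR 1101 = 0011
Remainder (last 3 bits) = 011. This is the CRC / FCS.

011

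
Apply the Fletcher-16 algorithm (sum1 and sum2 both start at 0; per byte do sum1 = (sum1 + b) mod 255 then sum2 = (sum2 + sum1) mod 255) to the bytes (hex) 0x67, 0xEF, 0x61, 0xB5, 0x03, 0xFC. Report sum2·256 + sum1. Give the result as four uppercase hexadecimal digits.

Running sums (mod 255):
  after byte 0 (0x67): sum1=103, sum2=103
  after byte 1 (0xEF): sum1=87, sum2=190
  after byte 2 (0x61): sum1=184, sum2=119
  after byte 3 (0xB5): sum1=110, sum2=229
  after byte 4 (0x03): sum1=113, sum2=87
  after byte 5 (0xFC): sum1=110, sum2=197
Checksum = sum2·256 + sum1 = 197·256 + 110 = 50542 = 0xC56E.

C56E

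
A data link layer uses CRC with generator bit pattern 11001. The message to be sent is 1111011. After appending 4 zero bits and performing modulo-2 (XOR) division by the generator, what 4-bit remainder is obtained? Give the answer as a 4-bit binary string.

0100

Append 4 zeros: 11110110000. Divide by 11001 (XOR where the leading bit is 1):
  pos 0: 11110 XOR 11001 = 00111
  pos 2: 11111 XOR 11001 = 00110
  pos 4: 11000 XOR 11001 = 00001
Remainder (last 4 bits) = 0100. This is the CRC / FCS.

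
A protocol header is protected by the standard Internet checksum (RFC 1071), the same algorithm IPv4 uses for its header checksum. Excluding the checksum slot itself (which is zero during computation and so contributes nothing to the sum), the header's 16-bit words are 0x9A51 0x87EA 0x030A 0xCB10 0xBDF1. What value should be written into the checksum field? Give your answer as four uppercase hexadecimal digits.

One's-complement addition (fold any carry out of bit 15 back into bit 0):
  0x9A51 + 0x87EA = 0x1223B → wrap carry → 0x223C
  0x223C + 0x030A = 0x02546
  0x2546 + 0xCB10 = 0x0F056
  0xF056 + 0xBDF1 = 0x1AE47 → wrap carry → 0xAE48
One's-complement sum = 0xAE48.
Checksum = ~0xAE48 & 0xFFFF = 0x51B7.

51B7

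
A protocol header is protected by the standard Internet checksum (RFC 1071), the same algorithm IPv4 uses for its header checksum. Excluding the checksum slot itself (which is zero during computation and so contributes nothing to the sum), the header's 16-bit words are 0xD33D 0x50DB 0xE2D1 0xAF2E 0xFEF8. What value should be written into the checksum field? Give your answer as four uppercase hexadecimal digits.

4AED

One's-complement addition (fold any carry out of bit 15 back into bit 0):
  0xD33D + 0x50DB = 0x12418 → wrap carry → 0x2419
  0x2419 + 0xE2D1 = 0x106EA → wrap carry → 0x06EB
  0x06EB + 0xAF2E = 0x0B619
  0xB619 + 0xFEF8 = 0x1B511 → wrap carry → 0xB512
One's-complement sum = 0xB512.
Checksum = ~0xB512 & 0xFFFF = 0x4AED.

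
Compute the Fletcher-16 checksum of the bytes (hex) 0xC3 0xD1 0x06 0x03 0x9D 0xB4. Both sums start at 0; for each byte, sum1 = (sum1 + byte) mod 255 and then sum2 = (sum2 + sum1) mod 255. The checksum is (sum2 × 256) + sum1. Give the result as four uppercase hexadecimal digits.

C0F0

Running sums (mod 255):
  after byte 0 (0xC3): sum1=195, sum2=195
  after byte 1 (0xD1): sum1=149, sum2=89
  after byte 2 (0x06): sum1=155, sum2=244
  after byte 3 (0x03): sum1=158, sum2=147
  after byte 4 (0x9D): sum1=60, sum2=207
  after byte 5 (0xB4): sum1=240, sum2=192
Checksum = sum2·256 + sum1 = 192·256 + 240 = 49392 = 0xC0F0.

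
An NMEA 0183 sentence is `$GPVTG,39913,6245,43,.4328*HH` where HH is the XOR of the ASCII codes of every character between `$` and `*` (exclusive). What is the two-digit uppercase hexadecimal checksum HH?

42

XOR the ASCII codes of the payload characters:
  'G' = 0x47 → acc = 0x47
  'P' = 0x50 → acc = 0x17
  'V' = 0x56 → acc = 0x41
  'T' = 0x54 → acc = 0x15
  'G' = 0x47 → acc = 0x52
  ',' = 0x2C → acc = 0x7E
  '3' = 0x33 → acc = 0x4D
  '9' = 0x39 → acc = 0x74
  '9' = 0x39 → acc = 0x4D
  '1' = 0x31 → acc = 0x7C
  '3' = 0x33 → acc = 0x4F
  ',' = 0x2C → acc = 0x63
  '6' = 0x36 → acc = 0x55
  '2' = 0x32 → acc = 0x67
  '4' = 0x34 → acc = 0x53
  '5' = 0x35 → acc = 0x66
  ',' = 0x2C → acc = 0x4A
  '4' = 0x34 → acc = 0x7E
  '3' = 0x33 → acc = 0x4D
  ',' = 0x2C → acc = 0x61
  '.' = 0x2E → acc = 0x4F
  '4' = 0x34 → acc = 0x7B
  '3' = 0x33 → acc = 0x48
  '2' = 0x32 → acc = 0x7A
  '8' = 0x38 → acc = 0x42
Checksum = 0x42.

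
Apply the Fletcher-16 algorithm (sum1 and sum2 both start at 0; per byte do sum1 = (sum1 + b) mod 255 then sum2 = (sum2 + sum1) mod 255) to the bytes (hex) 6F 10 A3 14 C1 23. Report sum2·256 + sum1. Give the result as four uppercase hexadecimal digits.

Running sums (mod 255):
  after byte 0 (6F): sum1=111, sum2=111
  after byte 1 (10): sum1=127, sum2=238
  after byte 2 (A3): sum1=35, sum2=18
  after byte 3 (14): sum1=55, sum2=73
  after byte 4 (C1): sum1=248, sum2=66
  after byte 5 (23): sum1=28, sum2=94
Checksum = sum2·256 + sum1 = 94·256 + 28 = 24092 = 0x5E1C.

5E1C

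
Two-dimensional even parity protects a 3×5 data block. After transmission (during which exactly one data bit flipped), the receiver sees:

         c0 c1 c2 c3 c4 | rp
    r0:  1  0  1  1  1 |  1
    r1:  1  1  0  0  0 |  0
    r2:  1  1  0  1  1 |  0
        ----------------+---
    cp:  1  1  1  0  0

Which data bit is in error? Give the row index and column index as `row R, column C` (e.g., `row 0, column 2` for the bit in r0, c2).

row 0, column 1

Recompute each row's even parity and compare to rp:
  r0: data parity 0, sent rp 1 → mismatch
  r1: data parity 0, sent rp 0 → ok
  r2: data parity 0, sent rp 0 → ok
Recompute each column's even parity and compare to cp:
  c0: data parity 1, sent cp 1 → ok
  c1: data parity 0, sent cp 1 → mismatch
  c2: data parity 1, sent cp 1 → ok
  c3: data parity 0, sent cp 0 → ok
  c4: data parity 0, sent cp 0 → ok
Exactly one row (r0) and one column (c1) fail → the flipped bit is at their intersection.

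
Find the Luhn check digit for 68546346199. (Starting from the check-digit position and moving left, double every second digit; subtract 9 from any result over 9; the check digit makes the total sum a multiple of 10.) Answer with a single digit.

Partial digits right→left: 9 9 1 6 4 3 6 4 5 8 6
Double every second digit counting from the check-digit position (so the 1st, 3rd, 5th, ... of the partial from the right).
  doubled (with −9 where >9): 9 2 8 3 1 3 → sum 26
  kept as-is: 9 6 3 4 8 → sum 30
Total = 26 + 30 = 56.
Check digit = (10 − (56 mod 10)) mod 10 = 4.

4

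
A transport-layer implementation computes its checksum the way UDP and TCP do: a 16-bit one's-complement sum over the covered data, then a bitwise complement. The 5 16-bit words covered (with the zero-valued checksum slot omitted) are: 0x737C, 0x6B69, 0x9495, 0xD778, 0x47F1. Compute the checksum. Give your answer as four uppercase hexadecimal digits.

6D1A

One's-complement addition (fold any carry out of bit 15 back into bit 0):
  0x737C + 0x6B69 = 0x0DEE5
  0xDEE5 + 0x9495 = 0x1737A → wrap carry → 0x737B
  0x737B + 0xD778 = 0x14AF3 → wrap carry → 0x4AF4
  0x4AF4 + 0x47F1 = 0x092E5
One's-complement sum = 0x92E5.
Checksum = ~0x92E5 & 0xFFFF = 0x6D1A.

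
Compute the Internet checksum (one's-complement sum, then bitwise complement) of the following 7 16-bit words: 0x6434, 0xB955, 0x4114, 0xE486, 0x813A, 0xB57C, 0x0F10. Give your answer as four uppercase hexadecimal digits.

7713

One's-complement addition (fold any carry out of bit 15 back into bit 0):
  0x6434 + 0xB955 = 0x11D89 → wrap carry → 0x1D8A
  0x1D8A + 0x4114 = 0x05E9E
  0x5E9E + 0xE486 = 0x14324 → wrap carry → 0x4325
  0x4325 + 0x813A = 0x0C45F
  0xC45F + 0xB57C = 0x179DB → wrap carry → 0x79DC
  0x79DC + 0x0F10 = 0x088EC
One's-complement sum = 0x88EC.
Checksum = ~0x88EC & 0xFFFF = 0x7713.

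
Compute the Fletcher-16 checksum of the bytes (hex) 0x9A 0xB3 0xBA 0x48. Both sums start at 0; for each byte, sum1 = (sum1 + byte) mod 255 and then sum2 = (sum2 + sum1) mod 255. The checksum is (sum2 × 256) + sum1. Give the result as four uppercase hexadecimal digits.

Running sums (mod 255):
  after byte 0 (0x9A): sum1=154, sum2=154
  after byte 1 (0xB3): sum1=78, sum2=232
  after byte 2 (0xBA): sum1=9, sum2=241
  after byte 3 (0x48): sum1=81, sum2=67
Checksum = sum2·256 + sum1 = 67·256 + 81 = 17233 = 0x4351.

4351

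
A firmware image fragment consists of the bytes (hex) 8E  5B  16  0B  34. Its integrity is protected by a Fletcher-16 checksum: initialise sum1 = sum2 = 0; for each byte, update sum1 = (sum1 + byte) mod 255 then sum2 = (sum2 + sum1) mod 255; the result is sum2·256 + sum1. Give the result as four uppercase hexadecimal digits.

C23F

Running sums (mod 255):
  after byte 0 (8E): sum1=142, sum2=142
  after byte 1 (5B): sum1=233, sum2=120
  after byte 2 (16): sum1=0, sum2=120
  after byte 3 (0B): sum1=11, sum2=131
  after byte 4 (34): sum1=63, sum2=194
Checksum = sum2·256 + sum1 = 194·256 + 63 = 49727 = 0xC23F.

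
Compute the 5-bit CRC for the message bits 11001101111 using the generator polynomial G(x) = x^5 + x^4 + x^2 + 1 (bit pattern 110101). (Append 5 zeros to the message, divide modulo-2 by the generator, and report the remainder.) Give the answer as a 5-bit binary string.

Append 5 zeros: 1100110111100000. Divide by 110101 (XOR where the leading bit is 1):
  pos 0: 110011 XOR 110101 = 000110
  pos 3: 110011 XOR 110101 = 000110
  pos 6: 110110 XOR 110101 = 000011
  pos 10: 110000 XOR 110101 = 000101
Remainder (last 5 bits) = 00101. This is the CRC / FCS.

00101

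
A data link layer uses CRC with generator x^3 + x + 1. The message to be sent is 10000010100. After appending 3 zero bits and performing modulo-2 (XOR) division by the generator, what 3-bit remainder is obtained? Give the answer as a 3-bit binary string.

011

Append 3 zeros: 10000010100000. Divide by 1011 (XOR where the leading bit is 1):
  pos 0: 1000 XOR 1011 = 0011
  pos 2: 1100 XOR 1011 = 0111
  pos 3: 1111 XOR 1011 = 0100
  pos 4: 1000 XOR 1011 = 0011
  pos 6: 1110 XOR 1011 = 0101
  pos 7: 1010 XOR 1011 = 0001
  pos 10: 1000 XOR 1011 = 0011
Remainder (last 3 bits) = 011. This is the CRC / FCS.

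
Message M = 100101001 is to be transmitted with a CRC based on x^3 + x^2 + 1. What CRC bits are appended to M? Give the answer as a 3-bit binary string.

110

Append 3 zeros: 100101001000. Divide by 1101 (XOR where the leading bit is 1):
  pos 0: 1001 XOR 1101 = 0100
  pos 1: 1000 XOR 1101 = 0101
  pos 2: 1011 XOR 1101 = 0110
  pos 3: 1100 XOR 1101 = 0001
  pos 6: 1010 XOR 1101 = 0111
  pos 7: 1110 XOR 1101 = 0011
Remainder (last 3 bits) = 110. This is the CRC / FCS.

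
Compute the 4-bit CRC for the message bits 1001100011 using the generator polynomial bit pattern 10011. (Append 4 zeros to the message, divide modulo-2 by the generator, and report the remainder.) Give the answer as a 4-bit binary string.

Append 4 zeros: 10011000110000. Divide by 10011 (XOR where the leading bit is 1):
  pos 0: 10011 XOR 10011 = 00000
  pos 8: 11000 XOR 10011 = 01011
  pos 9: 10110 XOR 10011 = 00101
Remainder (last 4 bits) = 0101. This is the CRC / FCS.

0101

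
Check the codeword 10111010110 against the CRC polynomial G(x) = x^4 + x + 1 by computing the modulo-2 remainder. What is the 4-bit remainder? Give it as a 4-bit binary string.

Modulo-2 division of 10111010110 by 10011:
  pos 0: 10111 XOR 10011 = 00100
  pos 2: 10001 XOR 10011 = 00010
  pos 5: 10011 XOR 10011 = 00000
Remainder = 0000 (zero — the frame passes the CRC check).

0000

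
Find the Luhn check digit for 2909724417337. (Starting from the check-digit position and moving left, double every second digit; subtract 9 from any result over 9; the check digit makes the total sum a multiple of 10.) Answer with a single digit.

Partial digits right→left: 7 3 3 7 1 4 4 2 7 9 0 9 2
Double every second digit counting from the check-digit position (so the 1st, 3rd, 5th, ... of the partial from the right).
  doubled (with −9 where >9): 5 6 2 8 5 0 4 → sum 30
  kept as-is: 3 7 4 2 9 9 → sum 34
Total = 30 + 34 = 64.
Check digit = (10 − (64 mod 10)) mod 10 = 6.

6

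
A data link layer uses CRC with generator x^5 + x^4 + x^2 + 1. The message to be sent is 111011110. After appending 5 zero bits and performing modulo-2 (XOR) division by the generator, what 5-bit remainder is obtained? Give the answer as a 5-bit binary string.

Append 5 zeros: 11101111000000. Divide by 110101 (XOR where the leading bit is 1):
  pos 0: 111011 XOR 110101 = 001110
  pos 2: 111011 XOR 110101 = 001110
  pos 4: 111000 XOR 110101 = 001101
  pos 6: 110100 XOR 110101 = 000001
Remainder (last 5 bits) = 00100. This is the CRC / FCS.

00100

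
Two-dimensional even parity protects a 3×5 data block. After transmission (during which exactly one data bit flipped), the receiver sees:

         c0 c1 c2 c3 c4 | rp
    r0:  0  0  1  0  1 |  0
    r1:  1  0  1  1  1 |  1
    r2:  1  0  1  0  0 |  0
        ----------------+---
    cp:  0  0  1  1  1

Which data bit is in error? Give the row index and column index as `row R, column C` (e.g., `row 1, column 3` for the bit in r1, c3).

Recompute each row's even parity and compare to rp:
  r0: data parity 0, sent rp 0 → ok
  r1: data parity 0, sent rp 1 → mismatch
  r2: data parity 0, sent rp 0 → ok
Recompute each column's even parity and compare to cp:
  c0: data parity 0, sent cp 0 → ok
  c1: data parity 0, sent cp 0 → ok
  c2: data parity 1, sent cp 1 → ok
  c3: data parity 1, sent cp 1 → ok
  c4: data parity 0, sent cp 1 → mismatch
Exactly one row (r1) and one column (c4) fail → the flipped bit is at their intersection.

row 1, column 4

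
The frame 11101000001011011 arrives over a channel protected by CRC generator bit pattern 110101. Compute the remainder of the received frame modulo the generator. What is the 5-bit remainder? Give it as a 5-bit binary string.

00001

Modulo-2 division of 11101000001011011 by 110101:
  pos 0: 111010 XOR 110101 = 001111
  pos 2: 111100 XOR 110101 = 001001
  pos 4: 100100 XOR 110101 = 010001
  pos 5: 100011 XOR 110101 = 010110
  pos 6: 101100 XOR 110101 = 011001
  pos 7: 110011 XOR 110101 = 000110
  pos 10: 110101 XOR 110101 = 000000
Remainder = 00001 (nonzero — an error is detected).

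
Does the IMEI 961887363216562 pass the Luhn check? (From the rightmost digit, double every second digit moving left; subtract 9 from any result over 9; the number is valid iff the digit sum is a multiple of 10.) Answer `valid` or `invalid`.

valid

From the right, keep odd positions and double even positions (subtract 9 from any doubled value over 9):
  doubled (positions 2,4,...): 3 3 4 3 5 7 3 → sum 28
  kept (positions 1,3,...): 2 5 1 3 3 8 1 9 → sum 32
Total = 60.
60 mod 10 = 0, so the number is valid.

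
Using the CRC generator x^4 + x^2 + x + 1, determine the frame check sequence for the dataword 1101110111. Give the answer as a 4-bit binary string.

Append 4 zeros: 11011101110000. Divide by 10111 (XOR where the leading bit is 1):
  pos 0: 11011 XOR 10111 = 01100
  pos 1: 11001 XOR 10111 = 01110
  pos 2: 11100 XOR 10111 = 01011
  pos 3: 10111 XOR 10111 = 00000
  pos 8: 11000 XOR 10111 = 01111
  pos 9: 11110 XOR 10111 = 01001
Remainder (last 4 bits) = 1001. This is the CRC / FCS.

1001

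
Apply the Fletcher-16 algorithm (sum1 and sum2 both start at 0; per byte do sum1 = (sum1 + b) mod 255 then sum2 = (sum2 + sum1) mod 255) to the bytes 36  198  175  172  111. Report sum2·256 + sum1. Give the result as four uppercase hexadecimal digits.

Running sums (mod 255):
  after byte 0 (36): sum1=36, sum2=36
  after byte 1 (198): sum1=234, sum2=15
  after byte 2 (175): sum1=154, sum2=169
  after byte 3 (172): sum1=71, sum2=240
  after byte 4 (111): sum1=182, sum2=167
Checksum = sum2·256 + sum1 = 167·256 + 182 = 42934 = 0xA7B6.

A7B6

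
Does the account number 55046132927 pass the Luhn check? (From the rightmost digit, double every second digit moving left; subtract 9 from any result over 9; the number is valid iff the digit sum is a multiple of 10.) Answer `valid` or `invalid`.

From the right, keep odd positions and double even positions (subtract 9 from any doubled value over 9):
  doubled (positions 2,4,...): 4 4 2 8 1 → sum 19
  kept (positions 1,3,...): 7 9 3 6 0 5 → sum 30
Total = 49.
49 mod 10 = 9, so the number is invalid.

invalid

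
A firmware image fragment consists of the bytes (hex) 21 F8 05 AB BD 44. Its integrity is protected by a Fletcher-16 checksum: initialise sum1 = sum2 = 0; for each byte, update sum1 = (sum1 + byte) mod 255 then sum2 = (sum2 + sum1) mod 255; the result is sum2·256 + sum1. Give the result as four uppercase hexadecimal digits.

Running sums (mod 255):
  after byte 0 (21): sum1=33, sum2=33
  after byte 1 (F8): sum1=26, sum2=59
  after byte 2 (05): sum1=31, sum2=90
  after byte 3 (AB): sum1=202, sum2=37
  after byte 4 (BD): sum1=136, sum2=173
  after byte 5 (44): sum1=204, sum2=122
Checksum = sum2·256 + sum1 = 122·256 + 204 = 31436 = 0x7ACC.

7ACC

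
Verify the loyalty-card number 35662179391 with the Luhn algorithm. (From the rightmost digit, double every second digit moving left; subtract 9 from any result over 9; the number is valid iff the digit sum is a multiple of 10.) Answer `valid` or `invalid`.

invalid

From the right, keep odd positions and double even positions (subtract 9 from any doubled value over 9):
  doubled (positions 2,4,...): 9 9 2 3 1 → sum 24
  kept (positions 1,3,...): 1 3 7 2 6 3 → sum 22
Total = 46.
46 mod 10 = 6, so the number is invalid.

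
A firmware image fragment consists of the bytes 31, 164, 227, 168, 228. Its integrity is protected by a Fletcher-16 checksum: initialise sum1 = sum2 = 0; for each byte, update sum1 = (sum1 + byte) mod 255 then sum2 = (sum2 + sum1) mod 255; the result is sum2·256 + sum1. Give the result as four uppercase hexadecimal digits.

1035

Running sums (mod 255):
  after byte 0 (31): sum1=31, sum2=31
  after byte 1 (164): sum1=195, sum2=226
  after byte 2 (227): sum1=167, sum2=138
  after byte 3 (168): sum1=80, sum2=218
  after byte 4 (228): sum1=53, sum2=16
Checksum = sum2·256 + sum1 = 16·256 + 53 = 4149 = 0x1035.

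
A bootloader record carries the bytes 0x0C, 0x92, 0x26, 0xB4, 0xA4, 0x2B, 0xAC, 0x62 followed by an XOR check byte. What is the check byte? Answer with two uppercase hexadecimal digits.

XOR the bytes together:
  start with 0x0C
  0x0C ⊕ 0x92 = 0x9E
  0x9E ⊕ 0x26 = 0xB8
  0xB8 ⊕ 0xB4 = 0x0C
  0x0C ⊕ 0xA4 = 0xA8
  0xA8 ⊕ 0x2B = 0x83
  0x83 ⊕ 0xAC = 0x2F
  0x2F ⊕ 0x62 = 0x4D

4D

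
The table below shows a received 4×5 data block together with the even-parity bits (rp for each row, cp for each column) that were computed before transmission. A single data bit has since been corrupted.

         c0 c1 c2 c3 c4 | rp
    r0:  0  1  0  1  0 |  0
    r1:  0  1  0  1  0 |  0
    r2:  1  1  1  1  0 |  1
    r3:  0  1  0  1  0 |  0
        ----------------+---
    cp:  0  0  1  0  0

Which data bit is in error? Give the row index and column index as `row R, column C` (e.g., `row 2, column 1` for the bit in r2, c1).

row 2, column 0

Recompute each row's even parity and compare to rp:
  r0: data parity 0, sent rp 0 → ok
  r1: data parity 0, sent rp 0 → ok
  r2: data parity 0, sent rp 1 → mismatch
  r3: data parity 0, sent rp 0 → ok
Recompute each column's even parity and compare to cp:
  c0: data parity 1, sent cp 0 → mismatch
  c1: data parity 0, sent cp 0 → ok
  c2: data parity 1, sent cp 1 → ok
  c3: data parity 0, sent cp 0 → ok
  c4: data parity 0, sent cp 0 → ok
Exactly one row (r2) and one column (c0) fail → the flipped bit is at their intersection.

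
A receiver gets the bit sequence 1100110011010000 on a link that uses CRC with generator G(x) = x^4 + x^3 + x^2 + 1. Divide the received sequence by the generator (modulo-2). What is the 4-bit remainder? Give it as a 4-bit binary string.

Modulo-2 division of 1100110011010000 by 11101:
  pos 0: 11001 XOR 11101 = 00100
  pos 2: 10010 XOR 11101 = 01111
  pos 3: 11110 XOR 11101 = 00011
  pos 6: 11110 XOR 11101 = 00011
  pos 9: 11100 XOR 11101 = 00001
Remainder = 0100 (nonzero — an error is detected).

0100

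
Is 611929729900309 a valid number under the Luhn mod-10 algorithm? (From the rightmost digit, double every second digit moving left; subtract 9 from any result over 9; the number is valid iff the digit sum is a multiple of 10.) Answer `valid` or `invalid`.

valid

From the right, keep odd positions and double even positions (subtract 9 from any doubled value over 9):
  doubled (positions 2,4,...): 0 0 9 4 9 9 2 → sum 33
  kept (positions 1,3,...): 9 3 0 9 7 2 1 6 → sum 37
Total = 70.
70 mod 10 = 0, so the number is valid.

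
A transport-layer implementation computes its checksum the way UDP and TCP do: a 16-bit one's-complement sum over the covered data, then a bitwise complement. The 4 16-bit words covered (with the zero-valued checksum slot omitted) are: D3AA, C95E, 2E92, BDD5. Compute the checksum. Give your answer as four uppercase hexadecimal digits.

One's-complement addition (fold any carry out of bit 15 back into bit 0):
  0xD3AA + 0xC95E = 0x19D08 → wrap carry → 0x9D09
  0x9D09 + 0x2E92 = 0x0CB9B
  0xCB9B + 0xBDD5 = 0x18970 → wrap carry → 0x8971
One's-complement sum = 0x8971.
Checksum = ~0x8971 & 0xFFFF = 0x768E.

768E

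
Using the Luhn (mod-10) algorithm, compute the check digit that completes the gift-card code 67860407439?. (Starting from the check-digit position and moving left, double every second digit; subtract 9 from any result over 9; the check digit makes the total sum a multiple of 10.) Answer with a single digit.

Partial digits right→left: 9 3 4 7 0 4 0 6 8 7 6
Double every second digit counting from the check-digit position (so the 1st, 3rd, 5th, ... of the partial from the right).
  doubled (with −9 where >9): 9 8 0 0 7 3 → sum 27
  kept as-is: 3 7 4 6 7 → sum 27
Total = 27 + 27 = 54.
Check digit = (10 − (54 mod 10)) mod 10 = 6.

6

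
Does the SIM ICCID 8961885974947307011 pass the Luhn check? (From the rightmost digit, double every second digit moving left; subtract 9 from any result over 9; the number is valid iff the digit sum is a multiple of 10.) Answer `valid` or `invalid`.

invalid

From the right, keep odd positions and double even positions (subtract 9 from any doubled value over 9):
  doubled (positions 2,4,...): 2 5 6 8 8 9 7 2 9 → sum 56
  kept (positions 1,3,...): 1 0 0 7 9 7 5 8 6 8 → sum 51
Total = 107.
107 mod 10 = 7, so the number is invalid.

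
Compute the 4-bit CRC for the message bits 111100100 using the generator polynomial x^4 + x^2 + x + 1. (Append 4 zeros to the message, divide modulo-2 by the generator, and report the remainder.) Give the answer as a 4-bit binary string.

1110

Append 4 zeros: 1111001000000. Divide by 10111 (XOR where the leading bit is 1):
  pos 0: 11110 XOR 10111 = 01001
  pos 1: 10010 XOR 10111 = 00101
  pos 3: 10110 XOR 10111 = 00001
  pos 7: 10000 XOR 10111 = 00111
Remainder (last 4 bits) = 1110. This is the CRC / FCS.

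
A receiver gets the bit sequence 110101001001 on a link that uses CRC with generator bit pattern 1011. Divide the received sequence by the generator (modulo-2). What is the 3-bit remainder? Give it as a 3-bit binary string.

000

Modulo-2 division of 110101001001 by 1011:
  pos 0: 1101 XOR 1011 = 0110
  pos 1: 1100 XOR 1011 = 0111
  pos 2: 1111 XOR 1011 = 0100
  pos 3: 1000 XOR 1011 = 0011
  pos 5: 1101 XOR 1011 = 0110
  pos 6: 1100 XOR 1011 = 0111
  pos 7: 1110 XOR 1011 = 0101
  pos 8: 1011 XOR 1011 = 0000
Remainder = 000 (zero — the frame passes the CRC check).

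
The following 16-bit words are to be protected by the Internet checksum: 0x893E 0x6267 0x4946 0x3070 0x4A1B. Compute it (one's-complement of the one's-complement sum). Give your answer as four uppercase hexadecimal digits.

One's-complement addition (fold any carry out of bit 15 back into bit 0):
  0x893E + 0x6267 = 0x0EBA5
  0xEBA5 + 0x4946 = 0x134EB → wrap carry → 0x34EC
  0x34EC + 0x3070 = 0x0655C
  0x655C + 0x4A1B = 0x0AF77
One's-complement sum = 0xAF77.
Checksum = ~0xAF77 & 0xFFFF = 0x5088.

5088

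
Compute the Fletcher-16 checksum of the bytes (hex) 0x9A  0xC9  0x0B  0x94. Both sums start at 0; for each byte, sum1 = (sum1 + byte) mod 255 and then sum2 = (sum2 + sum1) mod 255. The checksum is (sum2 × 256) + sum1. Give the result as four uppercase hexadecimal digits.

Running sums (mod 255):
  after byte 0 (0x9A): sum1=154, sum2=154
  after byte 1 (0xC9): sum1=100, sum2=254
  after byte 2 (0x0B): sum1=111, sum2=110
  after byte 3 (0x94): sum1=4, sum2=114
Checksum = sum2·256 + sum1 = 114·256 + 4 = 29188 = 0x7204.

7204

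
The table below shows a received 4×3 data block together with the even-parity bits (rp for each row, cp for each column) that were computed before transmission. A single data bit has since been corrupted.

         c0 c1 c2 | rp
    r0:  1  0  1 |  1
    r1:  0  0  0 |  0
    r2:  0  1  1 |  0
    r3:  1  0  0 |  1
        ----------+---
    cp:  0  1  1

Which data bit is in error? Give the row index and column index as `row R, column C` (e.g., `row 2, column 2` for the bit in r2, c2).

Recompute each row's even parity and compare to rp:
  r0: data parity 0, sent rp 1 → mismatch
  r1: data parity 0, sent rp 0 → ok
  r2: data parity 0, sent rp 0 → ok
  r3: data parity 1, sent rp 1 → ok
Recompute each column's even parity and compare to cp:
  c0: data parity 0, sent cp 0 → ok
  c1: data parity 1, sent cp 1 → ok
  c2: data parity 0, sent cp 1 → mismatch
Exactly one row (r0) and one column (c2) fail → the flipped bit is at their intersection.

row 0, column 2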